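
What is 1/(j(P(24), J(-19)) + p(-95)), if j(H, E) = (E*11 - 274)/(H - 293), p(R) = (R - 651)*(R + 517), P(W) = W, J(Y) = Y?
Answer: -269/84683945 ≈ -3.1765e-6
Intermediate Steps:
p(R) = (-651 + R)*(517 + R)
j(H, E) = (-274 + 11*E)/(-293 + H) (j(H, E) = (11*E - 274)/(-293 + H) = (-274 + 11*E)/(-293 + H))
1/(j(P(24), J(-19)) + p(-95)) = 1/((-274 + 11*(-19))/(-293 + 24) + (-336567 + (-95)² - 134*(-95))) = 1/((-274 - 209)/(-269) + (-336567 + 9025 + 12730)) = 1/(-1/269*(-483) - 314812) = 1/(483/269 - 314812) = 1/(-84683945/269) = -269/84683945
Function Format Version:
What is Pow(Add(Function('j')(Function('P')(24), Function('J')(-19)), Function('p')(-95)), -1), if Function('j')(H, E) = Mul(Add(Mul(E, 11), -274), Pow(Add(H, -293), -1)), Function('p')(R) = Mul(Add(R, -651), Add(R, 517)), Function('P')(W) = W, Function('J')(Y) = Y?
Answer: Rational(-269, 84683945) ≈ -3.1765e-6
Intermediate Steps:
Function('p')(R) = Mul(Add(-651, R), Add(517, R))
Function('j')(H, E) = Mul(Pow(Add(-293, H), -1), Add(-274, Mul(11, E))) (Function('j')(H, E) = Mul(Add(Mul(11, E), -274), Pow(Add(-293, H), -1)) = Mul(Add(-274, Mul(11, E)), Pow(Add(-293, H), -1)) = Mul(Pow(Add(-293, H), -1), Add(-274, Mul(11, E))))
Pow(Add(Function('j')(Function('P')(24), Function('J')(-19)), Function('p')(-95)), -1) = Pow(Add(Mul(Pow(Add(-293, 24), -1), Add(-274, Mul(11, -19))), Add(-336567, Pow(-95, 2), Mul(-134, -95))), -1) = Pow(Add(Mul(Pow(-269, -1), Add(-274, -209)), Add(-336567, 9025, 12730)), -1) = Pow(Add(Mul(Rational(-1, 269), -483), -314812), -1) = Pow(Add(Rational(483, 269), -314812), -1) = Pow(Rational(-84683945, 269), -1) = Rational(-269, 84683945)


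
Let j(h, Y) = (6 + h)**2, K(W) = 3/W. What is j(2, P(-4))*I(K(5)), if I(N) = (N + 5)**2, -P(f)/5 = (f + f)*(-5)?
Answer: 50176/25 ≈ 2007.0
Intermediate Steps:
P(f) = 50*f (P(f) = -5*(f + f)*(-5) = -5*2*f*(-5) = -(-50)*f = 50*f)
I(N) = (5 + N)**2
j(2, P(-4))*I(K(5)) = (6 + 2)**2*(5 + 3/5)**2 = 8**2*(5 + 3*(1/5))**2 = 64*(5 + 3/5)**2 = 64*(28/5)**2 = 64*(784/25) = 50176/25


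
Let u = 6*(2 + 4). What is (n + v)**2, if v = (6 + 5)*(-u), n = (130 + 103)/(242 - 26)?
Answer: 7276601809/46656 ≈ 1.5596e+5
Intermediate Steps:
u = 36 (u = 6*6 = 36)
n = 233/216 ≈ 1.0787
v = -396 (v = (6 + 5)*(-1*36) = 11*(-36) = -396)
(n + v)**2 = (233/216 - 396)**2 = (-85303/216)**2 = 7276601809/46656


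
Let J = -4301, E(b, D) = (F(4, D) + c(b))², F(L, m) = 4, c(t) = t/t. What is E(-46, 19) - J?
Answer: 4326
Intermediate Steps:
c(t) = 1
E(b, D) = 25 (E(b, D) = (4 + 1)² = 5² = 25)
E(-46, 19) - J = 25 - 1*(-4301) = 25 + 4301 = 4326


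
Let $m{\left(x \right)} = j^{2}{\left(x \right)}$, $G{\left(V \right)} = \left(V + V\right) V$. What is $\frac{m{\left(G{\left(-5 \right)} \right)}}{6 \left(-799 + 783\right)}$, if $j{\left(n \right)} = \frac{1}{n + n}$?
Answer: $- \frac{1}{960000} \approx -1.0417 \cdot 10^{-6}$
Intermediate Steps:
$G{\left(V \right)} = 2 V^{2}$ ($G{\left(V \right)} = 2 V V = 2 V^{2}$)
$j{\left(n \right)} = \frac{1}{2 n}$
$m{\left(x \right)} = \frac{1}{4 x^{2}}$ ($m{\left(x \right)} = \left(\frac{1}{2 x}\right)^{2} = \frac{1}{4 x^{2}}$)
$\frac{m{\left(G{\left(-5 \right)} \right)}}{6 \left(-799 + 783\right)} = \frac{\frac{1}{4} \cdot \frac{1}{2500}}{6 \left(-799 + 783\right)} = \frac{\frac{1}{4} \cdot \frac{1}{2500}}{6 \left(-16\right)} = \frac{\frac{1}{4} \cdot \frac{1}{2500}}{-96} = \frac{1}{4} \cdot \frac{1}{2500} \left(- \frac{1}{96}\right) = \frac{1}{10000} \left(- \frac{1}{96}\right) = - \frac{1}{960000}$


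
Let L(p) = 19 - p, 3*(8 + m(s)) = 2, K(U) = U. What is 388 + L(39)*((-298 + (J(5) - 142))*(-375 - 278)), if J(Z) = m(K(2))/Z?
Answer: -17295500/3 ≈ -5.7652e+6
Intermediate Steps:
m(s) = -22/3 (m(s) = -8 + (⅓)*2 = -8 + ⅔ = -22/3)
J(Z) = -22/(3*Z)
388 + L(39)*((-298 + (J(5) - 142))*(-375 - 278)) = 388 + (19 - 1*39)*((-298 + (-22/3/5 - 142))*(-375 - 278)) = 388 + (19 - 39)*((-298 + (-22/3*⅕ - 142))*(-653)) = 388 - 20*(-298 + (-22/15 - 142))*(-653) = 388 - 20*(-298 - 2152/15)*(-653) = 388 - (-26488)*(-653)/3 = 388 - 20*4324166/15 = 388 - 17296664/3 = -17295500/3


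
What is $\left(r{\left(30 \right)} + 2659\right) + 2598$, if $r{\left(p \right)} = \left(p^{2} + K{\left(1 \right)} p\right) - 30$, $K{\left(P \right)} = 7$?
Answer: $6337$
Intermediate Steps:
$r{\left(p \right)} = -30 + p^{2} + 7 p$ ($r{\left(p \right)} = \left(p^{2} + 7 p\right) - 30 = -30 + p^{2} + 7 p$)
$\left(r{\left(30 \right)} + 2659\right) + 2598 = \left(\left(-30 + 30^{2} + 7 \cdot 30\right) + 2659\right) + 2598 = \left(\left(-30 + 900 + 210\right) + 2659\right) + 2598 = \left(1080 + 2659\right) + 2598 = 3739 + 2598 = 6337$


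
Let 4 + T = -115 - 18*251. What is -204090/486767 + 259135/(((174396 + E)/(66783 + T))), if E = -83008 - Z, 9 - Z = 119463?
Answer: 3919475948280895/51315463907 ≈ 76380.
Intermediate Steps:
Z = -119454 (Z = 9 - 1*119463 = 9 - 119463 = -119454)
E = 36446 (E = -83008 - 1*(-119454) = -83008 + 119454 = 36446)
T = -4637 (T = -4 + (-115 - 18*251) = -4 + (-115 - 4518) = -4 - 4633 = -4637)
-204090/486767 + 259135/(((174396 + E)/(66783 + T))) = -204090/486767 + 259135/(((174396 + 36446)/(66783 - 4637))) = -204090*1/486767 + 259135/((210842/62146)) = -204090/486767 + 259135/((210842*(1/62146))) = -204090/486767 + 259135/(105421/31073) = -204090/486767 + 259135*(31073/105421) = -204090/486767 + 8052101855/105421 = 3919475948280895/51315463907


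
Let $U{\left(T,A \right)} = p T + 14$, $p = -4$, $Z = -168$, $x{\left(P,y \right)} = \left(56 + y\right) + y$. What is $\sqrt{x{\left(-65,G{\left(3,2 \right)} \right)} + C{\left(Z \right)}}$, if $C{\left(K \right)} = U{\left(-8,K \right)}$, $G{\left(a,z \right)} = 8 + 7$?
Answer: $2 \sqrt{33} \approx 11.489$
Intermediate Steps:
$G{\left(a,z \right)} = 15$
$x{\left(P,y \right)} = 56 + 2 y$
$U{\left(T,A \right)} = 14 - 4 T$ ($U{\left(T,A \right)} = - 4 T + 14 = 14 - 4 T$)
$C{\left(K \right)} = 46$ ($C{\left(K \right)} = 14 - -32 = 14 + 32 = 46$)
$\sqrt{x{\left(-65,G{\left(3,2 \right)} \right)} + C{\left(Z \right)}} = \sqrt{\left(56 + 2 \cdot 15\right) + 46} = \sqrt{\left(56 + 30\right) + 46} = \sqrt{86 + 46} = \sqrt{132} = 2 \sqrt{33}$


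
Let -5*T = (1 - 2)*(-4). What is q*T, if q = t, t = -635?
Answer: 508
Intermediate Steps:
q = -635
T = -⅘ (T = -(1 - 2)*(-4)/5 = -(-1)*(-4)/5 = -⅕*4 = -⅘ ≈ -0.80000)
q*T = -635*(-⅘) = 508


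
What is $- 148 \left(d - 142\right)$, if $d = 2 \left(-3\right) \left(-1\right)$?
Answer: $20128$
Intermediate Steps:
$d = 6$ ($d = \left(-6\right) \left(-1\right) = 6$)
$- 148 \left(d - 142\right) = - 148 \left(6 - 142\right) = \left(-148\right) \left(-136\right) = 20128$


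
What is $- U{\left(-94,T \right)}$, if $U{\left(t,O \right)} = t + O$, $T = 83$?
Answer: $11$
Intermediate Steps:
$U{\left(t,O \right)} = O + t$
$- U{\left(-94,T \right)} = - (83 - 94) = \left(-1\right) \left(-11\right) = 11$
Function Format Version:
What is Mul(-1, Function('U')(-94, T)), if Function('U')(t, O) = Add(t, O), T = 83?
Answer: 11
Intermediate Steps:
Function('U')(t, O) = Add(O, t)
Mul(-1, Function('U')(-94, T)) = Mul(-1, Add(83, -94)) = Mul(-1, -11) = 11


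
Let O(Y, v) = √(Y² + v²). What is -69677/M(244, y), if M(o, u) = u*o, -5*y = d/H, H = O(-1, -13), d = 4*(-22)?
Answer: -348385*√170/21472 ≈ -211.55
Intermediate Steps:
d = -88
H = √170 (H = √((-1)² + (-13)²) = √(1 + 169) = √170 ≈ 13.038)
y = 44*√170/425 (y = -(-88)/(5*(√170)) = -(-88)*√170/170/5 = -(-44)*√170/425 = 44*√170/425 ≈ 1.3499)
M(o, u) = o*u
-69677/M(244, y) = -69677*5*√170/21472 = -348385*√170/21472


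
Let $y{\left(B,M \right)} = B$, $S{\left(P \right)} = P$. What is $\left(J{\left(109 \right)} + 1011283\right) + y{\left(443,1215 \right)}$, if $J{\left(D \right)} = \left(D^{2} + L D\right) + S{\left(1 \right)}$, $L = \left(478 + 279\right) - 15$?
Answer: $1104486$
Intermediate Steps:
$L = 742$ ($L = 757 - 15 = 742$)
$J{\left(D \right)} = 1 + D^{2} + 742 D$ ($J{\left(D \right)} = \left(D^{2} + 742 D\right) + 1 = 1 + D^{2} + 742 D$)
$\left(J{\left(109 \right)} + 1011283\right) + y{\left(443,1215 \right)} = \left(\left(1 + 109^{2} + 742 \cdot 109\right) + 1011283\right) + 443 = \left(\left(1 + 11881 + 80878\right) + 1011283\right) + 443 = \left(92760 + 1011283\right) + 443 = 1104043 + 443 = 1104486$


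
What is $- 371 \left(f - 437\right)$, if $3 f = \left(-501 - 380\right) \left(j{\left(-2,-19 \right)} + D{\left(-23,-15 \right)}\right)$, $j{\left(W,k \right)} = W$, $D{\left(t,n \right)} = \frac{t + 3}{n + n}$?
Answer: $\frac{151739}{9} \approx 16860.0$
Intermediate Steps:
$D{\left(t,n \right)} = \frac{3 + t}{2 n}$
$f = \frac{3524}{9}$ ($f = \frac{\left(-501 - 380\right) \left(-2 + \frac{3 - 23}{2 \left(-15\right)}\right)}{3} = \frac{\left(-881\right) \left(-2 + \frac{1}{2} \left(- \frac{1}{15}\right) \left(-20\right)\right)}{3} = \frac{\left(-881\right) \left(-2 + \frac{2}{3}\right)}{3} = \frac{\left(-881\right) \left(- \frac{4}{3}\right)}{3} = \frac{1}{3} \cdot \frac{3524}{3} = \frac{3524}{9} \approx 391.56$)
$- 371 \left(f - 437\right) = - 371 \left(\frac{3524}{9} - 437\right) = \left(-371\right) \left(- \frac{409}{9}\right) = \frac{151739}{9}$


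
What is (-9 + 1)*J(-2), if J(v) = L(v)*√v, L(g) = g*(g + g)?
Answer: -64*I*√2 ≈ -90.51*I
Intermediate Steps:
L(g) = 2*g² (L(g) = g*(2*g) = 2*g²)
J(v) = 2*v^(5/2) (J(v) = (2*v²)*√v = 2*v^(5/2))
(-9 + 1)*J(-2) = (-9 + 1)*(2*(-2)^(5/2)) = -16*4*I*√2 = -64*I*√2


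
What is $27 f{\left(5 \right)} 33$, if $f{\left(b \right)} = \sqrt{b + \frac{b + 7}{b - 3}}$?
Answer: $891 \sqrt{11} \approx 2955.1$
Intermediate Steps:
$f{\left(b \right)} = \sqrt{b + \frac{7 + b}{-3 + b}}$
$27 f{\left(5 \right)} 33 = 27 \sqrt{\frac{7 + 5 + 5 \left(-3 + 5\right)}{-3 + 5}} \cdot 33 = 27 \sqrt{\frac{7 + 5 + 5 \cdot 2}{2}} \cdot 33 = 27 \sqrt{\frac{7 + 5 + 10}{2}} \cdot 33 = 27 \sqrt{\frac{1}{2} \cdot 22} \cdot 33 = 27 \sqrt{11} \cdot 33 = 891 \sqrt{11}$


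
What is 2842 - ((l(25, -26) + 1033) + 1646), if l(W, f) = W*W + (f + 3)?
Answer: -439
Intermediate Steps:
l(W, f) = 3 + f + W**2 (l(W, f) = W**2 + (3 + f) = 3 + f + W**2)
2842 - ((l(25, -26) + 1033) + 1646) = 2842 - (((3 - 26 + 25**2) + 1033) + 1646) = 2842 - (((3 - 26 + 625) + 1033) + 1646) = 2842 - ((602 + 1033) + 1646) = 2842 - (1635 + 1646) = 2842 - 1*3281 = 2842 - 3281 = -439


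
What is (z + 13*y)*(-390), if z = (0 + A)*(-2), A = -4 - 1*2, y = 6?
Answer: -35100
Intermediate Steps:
A = -6 (A = -4 - 2 = -6)
z = 12 (z = (0 - 6)*(-2) = -6*(-2) = 12)
(z + 13*y)*(-390) = (12 + 13*6)*(-390) = (12 + 78)*(-390) = 90*(-390) = -35100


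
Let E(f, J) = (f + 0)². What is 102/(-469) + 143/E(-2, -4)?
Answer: 66659/1876 ≈ 35.533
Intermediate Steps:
E(f, J) = f²
102/(-469) + 143/E(-2, -4) = 102/(-469) + 143/((-2)²) = 102*(-1/469) + 143/4 = -102/469 + 143*(¼) = -102/469 + 143/4 = 66659/1876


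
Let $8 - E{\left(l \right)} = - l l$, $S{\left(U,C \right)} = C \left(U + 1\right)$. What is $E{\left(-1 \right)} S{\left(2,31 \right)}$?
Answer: $837$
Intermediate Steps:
$S{\left(U,C \right)} = C \left(1 + U\right)$
$E{\left(l \right)} = 8 + l^{2}$ ($E{\left(l \right)} = 8 - - l l = 8 - - l^{2} = 8 + l^{2}$)
$E{\left(-1 \right)} S{\left(2,31 \right)} = \left(8 + \left(-1\right)^{2}\right) 31 \left(1 + 2\right) = \left(8 + 1\right) 31 \cdot 3 = 9 \cdot 93 = 837$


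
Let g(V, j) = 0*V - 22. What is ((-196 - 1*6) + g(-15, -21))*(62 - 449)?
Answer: 86688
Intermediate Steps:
g(V, j) = -22 (g(V, j) = 0 - 22 = -22)
((-196 - 1*6) + g(-15, -21))*(62 - 449) = ((-196 - 1*6) - 22)*(62 - 449) = ((-196 - 6) - 22)*(-387) = (-202 - 22)*(-387) = -224*(-387) = 86688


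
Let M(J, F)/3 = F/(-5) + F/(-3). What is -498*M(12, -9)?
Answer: -35856/5 ≈ -7171.2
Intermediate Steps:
M(J, F) = -8*F/5 (M(J, F) = 3*(F/(-5) + F/(-3)) = 3*(F*(-⅕) + F*(-⅓)) = 3*(-F/5 - F/3) = 3*(-8*F/15) = -8*F/5)
-498*M(12, -9) = -(-3984)*(-9)/5 = -498*72/5 = -35856/5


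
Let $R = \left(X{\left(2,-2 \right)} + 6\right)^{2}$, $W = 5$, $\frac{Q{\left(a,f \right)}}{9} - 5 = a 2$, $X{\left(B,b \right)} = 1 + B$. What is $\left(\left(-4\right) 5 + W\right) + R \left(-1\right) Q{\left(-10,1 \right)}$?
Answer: $10920$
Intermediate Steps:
$Q{\left(a,f \right)} = 45 + 18 a$ ($Q{\left(a,f \right)} = 45 + 9 a 2 = 45 + 9 \cdot 2 a = 45 + 18 a$)
$R = 81$ ($R = \left(\left(1 + 2\right) + 6\right)^{2} = \left(3 + 6\right)^{2} = 9^{2} = 81$)
$\left(\left(-4\right) 5 + W\right) + R \left(-1\right) Q{\left(-10,1 \right)} = \left(\left(-4\right) 5 + 5\right) + 81 \left(-1\right) \left(45 + 18 \left(-10\right)\right) = \left(-20 + 5\right) - 81 \left(45 - 180\right) = -15 - -10935 = -15 + 10935 = 10920$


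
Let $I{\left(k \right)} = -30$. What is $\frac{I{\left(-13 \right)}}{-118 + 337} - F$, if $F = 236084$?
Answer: $- \frac{17234142}{73} \approx -2.3608 \cdot 10^{5}$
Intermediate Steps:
$\frac{I{\left(-13 \right)}}{-118 + 337} - F = \frac{1}{-118 + 337} \left(-30\right) - 236084 = \frac{1}{219} \left(-30\right) - 236084 = - \frac{10}{73} - 236084 = - \frac{17234142}{73}$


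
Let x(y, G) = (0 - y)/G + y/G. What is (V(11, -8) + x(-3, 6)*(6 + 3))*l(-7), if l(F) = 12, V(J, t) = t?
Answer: -96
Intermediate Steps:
x(y, G) = 0 (x(y, G) = (-y)/G + y/G = -y/G + y/G = 0)
(V(11, -8) + x(-3, 6)*(6 + 3))*l(-7) = (-8 + 0*(6 + 3))*12 = (-8 + 0*9)*12 = (-8 + 0)*12 = -8*12 = -96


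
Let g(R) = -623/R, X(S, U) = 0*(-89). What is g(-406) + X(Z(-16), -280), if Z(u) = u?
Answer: 89/58 ≈ 1.5345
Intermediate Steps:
X(S, U) = 0
g(-406) + X(Z(-16), -280) = -623/(-406) + 0 = -623*(-1/406) + 0 = 89/58 + 0 = 89/58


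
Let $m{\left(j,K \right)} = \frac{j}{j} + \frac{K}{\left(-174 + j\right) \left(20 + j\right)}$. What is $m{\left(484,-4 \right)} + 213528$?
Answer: $\frac{8340442739}{39060} \approx 2.1353 \cdot 10^{5}$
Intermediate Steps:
$m{\left(j,K \right)} = 1 + \frac{K}{\left(-174 + j\right) \left(20 + j\right)}$ ($m{\left(j,K \right)} = 1 + K \frac{1}{\left(-174 + j\right) \left(20 + j\right)} = 1 + \frac{K}{\left(-174 + j\right) \left(20 + j\right)}$)
$m{\left(484,-4 \right)} + 213528 = \frac{3480 - -4 - 484^{2} + 154 \cdot 484}{3480 - 484^{2} + 154 \cdot 484} + 213528 = \frac{3480 + 4 - 234256 + 74536}{3480 - 234256 + 74536} + 213528 = \frac{1}{-156240} \left(-156236\right) + 213528 = \left(- \frac{1}{156240}\right) \left(-156236\right) + 213528 = \frac{39059}{39060} + 213528 = \frac{8340442739}{39060}$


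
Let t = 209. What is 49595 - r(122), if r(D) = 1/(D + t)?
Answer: 16415944/331 ≈ 49595.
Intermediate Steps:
r(D) = 1/(209 + D) (r(D) = 1/(D + 209) = 1/(209 + D))
49595 - r(122) = 49595 - 1/(209 + 122) = 49595 - 1/331 = 16415944/331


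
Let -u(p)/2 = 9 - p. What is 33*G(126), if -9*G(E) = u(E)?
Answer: -858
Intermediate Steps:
u(p) = -18 + 2*p (u(p) = -2*(9 - p) = -18 + 2*p)
G(E) = 2 - 2*E/9 (G(E) = -(-18 + 2*E)/9 = 2 - 2*E/9)
33*G(126) = 33*(2 - 2/9*126) = 33*(2 - 28) = 33*(-26) = -858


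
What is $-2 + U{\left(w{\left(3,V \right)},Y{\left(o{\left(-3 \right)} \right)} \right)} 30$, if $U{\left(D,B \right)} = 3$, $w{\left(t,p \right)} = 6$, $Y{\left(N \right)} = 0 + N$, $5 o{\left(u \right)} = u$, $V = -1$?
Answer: $88$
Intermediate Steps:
$o{\left(u \right)} = \frac{u}{5}$
$Y{\left(N \right)} = N$
$-2 + U{\left(w{\left(3,V \right)},Y{\left(o{\left(-3 \right)} \right)} \right)} 30 = -2 + 3 \cdot 30 = -2 + 90 = 88$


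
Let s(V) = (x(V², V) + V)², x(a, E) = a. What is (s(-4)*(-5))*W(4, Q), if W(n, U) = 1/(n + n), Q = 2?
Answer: -90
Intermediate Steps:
s(V) = (V + V²)² (s(V) = (V² + V)² = (V + V²)²)
W(n, U) = 1/(2*n)
(s(-4)*(-5))*W(4, Q) = (((-4)²*(1 - 4)²)*(-5))*((½)/4) = ((16*(-3)²)*(-5))*((½)*(¼)) = ((16*9)*(-5))*(⅛) = (144*(-5))*(⅛) = -720*⅛ = -90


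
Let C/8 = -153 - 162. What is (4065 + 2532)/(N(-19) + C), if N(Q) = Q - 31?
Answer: -6597/2570 ≈ -2.5669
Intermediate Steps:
N(Q) = -31 + Q
C = -2520 (C = 8*(-153 - 162) = 8*(-315) = -2520)
(4065 + 2532)/(N(-19) + C) = (4065 + 2532)/((-31 - 19) - 2520) = 6597/(-50 - 2520) = 6597/(-2570) = 6597*(-1/2570) = -6597/2570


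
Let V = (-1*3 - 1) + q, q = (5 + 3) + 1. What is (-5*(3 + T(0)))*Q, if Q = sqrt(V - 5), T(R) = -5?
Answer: 0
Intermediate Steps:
q = 9 (q = 8 + 1 = 9)
V = 5 (V = (-1*3 - 1) + 9 = (-3 - 1) + 9 = -4 + 9 = 5)
Q = 0 (Q = sqrt(5 - 5) = sqrt(0) = 0)
(-5*(3 + T(0)))*Q = -5*(3 - 5)*0 = -5*(-2)*0 = 10*0 = 0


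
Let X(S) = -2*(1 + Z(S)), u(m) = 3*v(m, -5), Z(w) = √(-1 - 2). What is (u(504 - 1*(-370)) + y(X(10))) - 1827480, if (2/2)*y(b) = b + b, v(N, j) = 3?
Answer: -1827475 - 4*I*√3 ≈ -1.8275e+6 - 6.9282*I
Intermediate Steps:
Z(w) = I*√3 (Z(w) = √(-3) = I*√3)
u(m) = 9 (u(m) = 3*3 = 9)
X(S) = -2 - 2*I*√3 (X(S) = -2*(1 + I*√3) = -2 - 2*I*√3)
y(b) = 2*b (y(b) = b + b = 2*b)
(u(504 - 1*(-370)) + y(X(10))) - 1827480 = (9 + 2*(-2 - 2*I*√3)) - 1827480 = (9 + (-4 - 4*I*√3)) - 1827480 = (5 - 4*I*√3) - 1827480 = -1827475 - 4*I*√3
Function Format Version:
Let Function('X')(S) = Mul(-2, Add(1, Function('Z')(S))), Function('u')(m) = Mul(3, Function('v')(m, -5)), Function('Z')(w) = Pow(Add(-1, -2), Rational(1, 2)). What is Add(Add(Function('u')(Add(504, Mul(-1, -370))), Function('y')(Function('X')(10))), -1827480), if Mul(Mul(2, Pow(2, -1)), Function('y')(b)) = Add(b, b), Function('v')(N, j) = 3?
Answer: Add(-1827475, Mul(-4, I, Pow(3, Rational(1, 2)))) ≈ Add(-1.8275e+6, Mul(-6.9282, I))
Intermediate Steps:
Function('Z')(w) = Mul(I, Pow(3, Rational(1, 2))) (Function('Z')(w) = Pow(-3, Rational(1, 2)) = Mul(I, Pow(3, Rational(1, 2))))
Function('u')(m) = 9 (Function('u')(m) = Mul(3, 3) = 9)
Function('X')(S) = Add(-2, Mul(-2, I, Pow(3, Rational(1, 2)))) (Function('X')(S) = Mul(-2, Add(1, Mul(I, Pow(3, Rational(1, 2))))) = Add(-2, Mul(-2, I, Pow(3, Rational(1, 2)))))
Function('y')(b) = Mul(2, b) (Function('y')(b) = Add(b, b) = Mul(2, b))
Add(Add(Function('u')(Add(504, Mul(-1, -370))), Function('y')(Function('X')(10))), -1827480) = Add(Add(9, Mul(2, Add(-2, Mul(-2, I, Pow(3, Rational(1, 2)))))), -1827480) = Add(Add(9, Add(-4, Mul(-4, I, Pow(3, Rational(1, 2))))), -1827480) = Add(Add(5, Mul(-4, I, Pow(3, Rational(1, 2)))), -1827480) = Add(-1827475, Mul(-4, I, Pow(3, Rational(1, 2))))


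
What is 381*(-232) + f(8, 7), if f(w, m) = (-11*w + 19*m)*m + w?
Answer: -88069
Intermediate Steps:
f(w, m) = w + m*(-11*w + 19*m) (f(w, m) = m*(-11*w + 19*m) + w = w + m*(-11*w + 19*m))
381*(-232) + f(8, 7) = 381*(-232) + (8 + 19*7² - 11*7*8) = -88392 + (8 + 19*49 - 616) = -88392 + (8 + 931 - 616) = -88392 + 323 = -88069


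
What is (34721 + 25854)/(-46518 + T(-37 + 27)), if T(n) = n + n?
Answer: -60575/46538 ≈ -1.3016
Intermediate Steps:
T(n) = 2*n
(34721 + 25854)/(-46518 + T(-37 + 27)) = (34721 + 25854)/(-46518 + 2*(-37 + 27)) = 60575/(-46518 + 2*(-10)) = 60575/(-46518 - 20) = 60575/(-46538) = 60575*(-1/46538) = -60575/46538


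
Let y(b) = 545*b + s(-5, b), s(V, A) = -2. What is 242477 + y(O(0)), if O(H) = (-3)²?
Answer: 247380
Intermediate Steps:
O(H) = 9
y(b) = -2 + 545*b (y(b) = 545*b - 2 = -2 + 545*b)
242477 + y(O(0)) = 242477 + (-2 + 545*9) = 242477 + (-2 + 4905) = 242477 + 4903 = 247380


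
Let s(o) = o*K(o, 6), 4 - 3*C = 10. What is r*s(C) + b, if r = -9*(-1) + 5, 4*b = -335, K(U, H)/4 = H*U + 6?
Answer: 2353/4 ≈ 588.25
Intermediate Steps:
C = -2 (C = 4/3 - ⅓*10 = 4/3 - 10/3 = -2)
K(U, H) = 24 + 4*H*U (K(U, H) = 4*(H*U + 6) = 4*(6 + H*U) = 24 + 4*H*U)
b = -335/4 (b = (¼)*(-335) = -335/4 ≈ -83.750)
r = 14 (r = 9 + 5 = 14)
s(o) = o*(24 + 24*o) (s(o) = o*(24 + 4*6*o) = o*(24 + 24*o))
r*s(C) + b = 14*(24*(-2)*(1 - 2)) - 335/4 = 14*(24*(-2)*(-1)) - 335/4 = 14*48 - 335/4 = 672 - 335/4 = 2353/4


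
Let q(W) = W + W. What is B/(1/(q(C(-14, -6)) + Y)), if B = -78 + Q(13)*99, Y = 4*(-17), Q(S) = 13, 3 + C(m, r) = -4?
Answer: -99138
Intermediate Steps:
C(m, r) = -7 (C(m, r) = -3 - 4 = -7)
q(W) = 2*W
Y = -68
B = 1209 (B = -78 + 13*99 = -78 + 1287 = 1209)
B/(1/(q(C(-14, -6)) + Y)) = 1209/(1/(2*(-7) - 68)) = 1209/(1/(-14 - 68)) = 1209/(1/(-82)) = 1209/(-1/82) = 1209*(-82) = -99138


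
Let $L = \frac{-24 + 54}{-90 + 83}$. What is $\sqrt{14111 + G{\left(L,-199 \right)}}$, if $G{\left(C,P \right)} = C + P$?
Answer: $\frac{\sqrt{681478}}{7} \approx 117.93$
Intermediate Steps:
$L = - \frac{30}{7}$ ($L = \frac{30}{-7} = 30 \left(- \frac{1}{7}\right) = - \frac{30}{7} \approx -4.2857$)
$\sqrt{14111 + G{\left(L,-199 \right)}} = \sqrt{14111 - \frac{1423}{7}} = \sqrt{\frac{97354}{7}} = \frac{\sqrt{681478}}{7}$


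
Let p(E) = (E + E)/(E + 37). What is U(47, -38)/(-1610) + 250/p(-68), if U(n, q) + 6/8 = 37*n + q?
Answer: 6123133/109480 ≈ 55.929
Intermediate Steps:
U(n, q) = -3/4 + q + 37*n (U(n, q) = -3/4 + (37*n + q) = -3/4 + (q + 37*n) = -3/4 + q + 37*n)
p(E) = 2*E/(37 + E) (p(E) = (2*E)/(37 + E) = 2*E/(37 + E))
U(47, -38)/(-1610) + 250/p(-68) = (-3/4 - 38 + 37*47)/(-1610) + 250/((2*(-68)/(37 - 68))) = (-3/4 - 38 + 1739)*(-1/1610) + 250/((2*(-68)/(-31))) = (6801/4)*(-1/1610) + 250/((2*(-68)*(-1/31))) = -6801/6440 + 250/(136/31) = -6801/6440 + 250*(31/136) = -6801/6440 + 3875/68 = 6123133/109480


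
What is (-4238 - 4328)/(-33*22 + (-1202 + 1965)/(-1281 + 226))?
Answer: 9037130/766693 ≈ 11.787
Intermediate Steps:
(-4238 - 4328)/(-33*22 + (-1202 + 1965)/(-1281 + 226)) = -8566/(-726 + 763/(-1055)) = -8566/(-726 + 763*(-1/1055)) = -8566/(-726 - 763/1055) = -8566/(-766693/1055) = -8566*(-1055/766693) = 9037130/766693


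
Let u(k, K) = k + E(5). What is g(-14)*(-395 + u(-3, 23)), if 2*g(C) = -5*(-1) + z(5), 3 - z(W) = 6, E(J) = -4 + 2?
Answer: -400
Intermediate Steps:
E(J) = -2
z(W) = -3 (z(W) = 3 - 1*6 = 3 - 6 = -3)
g(C) = 1 (g(C) = (-5*(-1) - 3)/2 = (5 - 3)/2 = (½)*2 = 1)
u(k, K) = -2 + k (u(k, K) = k - 2 = -2 + k)
g(-14)*(-395 + u(-3, 23)) = 1*(-395 + (-2 - 3)) = 1*(-395 - 5) = 1*(-400) = -400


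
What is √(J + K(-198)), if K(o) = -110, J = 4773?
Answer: √4663 ≈ 68.286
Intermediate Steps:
√(J + K(-198)) = √(4773 - 110) = √4663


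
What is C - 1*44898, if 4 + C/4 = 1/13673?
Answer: -614109118/13673 ≈ -44914.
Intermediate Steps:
C = -218764/13673 (C = -16 + 4/13673 = -218764/13673 ≈ -16.000)
C - 1*44898 = -218764/13673 - 1*44898 = -218764/13673 - 44898 = -614109118/13673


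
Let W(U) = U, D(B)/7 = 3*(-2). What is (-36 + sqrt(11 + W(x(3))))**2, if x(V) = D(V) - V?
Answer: (36 - I*sqrt(34))**2 ≈ 1262.0 - 419.83*I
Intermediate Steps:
D(B) = -42 (D(B) = 7*(3*(-2)) = 7*(-6) = -42)
x(V) = -42 - V
(-36 + sqrt(11 + W(x(3))))**2 = (-36 + sqrt(11 + (-42 - 1*3)))**2 = (-36 + sqrt(11 + (-42 - 3)))**2 = (-36 + sqrt(11 - 45))**2 = (-36 + sqrt(-34))**2 = (-36 + I*sqrt(34))**2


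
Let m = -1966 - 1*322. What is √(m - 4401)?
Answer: I*√6689 ≈ 81.786*I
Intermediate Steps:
m = -2288 (m = -1966 - 322 = -2288)
√(m - 4401) = √(-2288 - 4401) = √(-6689) = I*√6689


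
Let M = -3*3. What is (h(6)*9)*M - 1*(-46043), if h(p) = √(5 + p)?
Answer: 46043 - 81*√11 ≈ 45774.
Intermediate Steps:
M = -9
(h(6)*9)*M - 1*(-46043) = (√(5 + 6)*9)*(-9) - 1*(-46043) = (√11*9)*(-9) + 46043 = (9*√11)*(-9) + 46043 = -81*√11 + 46043 = 46043 - 81*√11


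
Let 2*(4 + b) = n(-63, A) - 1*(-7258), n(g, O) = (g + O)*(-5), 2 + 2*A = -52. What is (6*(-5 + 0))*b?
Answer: -115500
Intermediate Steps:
A = -27 (A = -1 + (½)*(-52) = -1 - 26 = -27)
n(g, O) = -5*O - 5*g (n(g, O) = (O + g)*(-5) = -5*O - 5*g)
b = 3850 (b = -4 + ((-5*(-27) - 5*(-63)) - 1*(-7258))/2 = -4 + ((135 + 315) + 7258)/2 = -4 + (450 + 7258)/2 = -4 + (½)*7708 = -4 + 3854 = 3850)
(6*(-5 + 0))*b = (6*(-5 + 0))*3850 = (6*(-5))*3850 = -30*3850 = -115500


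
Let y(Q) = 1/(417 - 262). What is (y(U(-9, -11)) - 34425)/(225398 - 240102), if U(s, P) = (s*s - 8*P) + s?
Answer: 2667937/1139560 ≈ 2.3412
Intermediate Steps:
U(s, P) = s + s² - 8*P (U(s, P) = (s² - 8*P) + s = s + s² - 8*P)
y(Q) = 1/155
(y(U(-9, -11)) - 34425)/(225398 - 240102) = (1/155 - 34425)/(225398 - 240102) = -5335874/155/(-14704) = -5335874/155*(-1/14704) = 2667937/1139560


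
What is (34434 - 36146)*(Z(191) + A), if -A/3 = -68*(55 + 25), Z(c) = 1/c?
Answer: -5336511152/191 ≈ -2.7940e+7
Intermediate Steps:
A = 16320 (A = -(-204)*(55 + 25) = -(-204)*80 = -3*(-5440) = 16320)
(34434 - 36146)*(Z(191) + A) = (34434 - 36146)*(1/191 + 16320) = -1712*(1/191 + 16320) = -1712*3117121/191 = -5336511152/191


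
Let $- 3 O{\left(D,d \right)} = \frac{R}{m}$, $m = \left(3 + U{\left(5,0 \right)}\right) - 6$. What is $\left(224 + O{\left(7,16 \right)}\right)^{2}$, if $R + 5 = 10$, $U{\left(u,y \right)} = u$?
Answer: $\frac{1792921}{36} \approx 49803.0$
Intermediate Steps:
$R = 5$ ($R = -5 + 10 = 5$)
$m = 2$ ($m = \left(3 + 5\right) - 6 = 8 - 6 = 2$)
$O{\left(D,d \right)} = - \frac{5}{6}$ ($O{\left(D,d \right)} = - \frac{5 \cdot \frac{1}{2}}{3} = \left(- \frac{1}{3}\right) \frac{5}{2} = - \frac{5}{6}$)
$\left(224 + O{\left(7,16 \right)}\right)^{2} = \left(224 - \frac{5}{6}\right)^{2} = \left(\frac{1339}{6}\right)^{2} = \frac{1792921}{36}$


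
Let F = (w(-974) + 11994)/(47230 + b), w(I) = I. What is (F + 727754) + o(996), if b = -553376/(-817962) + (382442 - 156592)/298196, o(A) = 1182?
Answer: 2099402061620506828064/2880090144594589 ≈ 7.2894e+5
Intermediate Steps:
b = 87437806849/60978249138 (b = -553376*(-1/817962) + 225850*(1/298196) = 276688/408981 + 112925/149098 = 87437806849/60978249138 ≈ 1.4339)
F = 671980305500760/2880090144594589 (F = (-974 + 11994)/(47230 + 87437806849/60978249138) = 11020/(2880090144594589/60978249138) = 11020*(60978249138/2880090144594589) = 671980305500760/2880090144594589 ≈ 0.23332)
(F + 727754) + o(996) = (671980305500760/2880090144594589 + 727754) + 1182 = 2095997795069596023866/2880090144594589 + 1182 = 2099402061620506828064/2880090144594589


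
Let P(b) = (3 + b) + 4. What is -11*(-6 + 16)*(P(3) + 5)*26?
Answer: -42900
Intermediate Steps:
P(b) = 7 + b
-11*(-6 + 16)*(P(3) + 5)*26 = -11*(-6 + 16)*((7 + 3) + 5)*26 = -110*(10 + 5)*26 = -110*15*26 = -11*150*26 = -1650*26 = -42900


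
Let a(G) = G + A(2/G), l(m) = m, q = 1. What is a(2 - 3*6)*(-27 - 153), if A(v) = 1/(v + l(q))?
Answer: 18720/7 ≈ 2674.3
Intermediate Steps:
A(v) = 1/(1 + v) (A(v) = 1/(v + 1) = 1/(1 + v))
a(G) = G + 1/(1 + 2/G)
a(2 - 3*6)*(-27 - 153) = ((2 - 3*6)*(3 + (2 - 3*6))/(2 + (2 - 3*6)))*(-27 - 153) = ((2 - 18)*(3 + (2 - 18))/(2 + (2 - 18)))*(-180) = -16*(3 - 16)/(2 - 16)*(-180) = -16*(-13)/(-14)*(-180) = -16*(-1/14)*(-13)*(-180) = -104/7*(-180) = 18720/7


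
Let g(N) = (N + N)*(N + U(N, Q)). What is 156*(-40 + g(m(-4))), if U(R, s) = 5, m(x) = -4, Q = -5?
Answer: -7488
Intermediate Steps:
g(N) = 2*N*(5 + N) (g(N) = (N + N)*(N + 5) = (2*N)*(5 + N) = 2*N*(5 + N))
156*(-40 + g(m(-4))) = 156*(-40 + 2*(-4)*(5 - 4)) = 156*(-40 + 2*(-4)*1) = 156*(-40 - 8) = 156*(-48) = -7488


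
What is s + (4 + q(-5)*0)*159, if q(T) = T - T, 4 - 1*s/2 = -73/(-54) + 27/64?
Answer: 553351/864 ≈ 640.45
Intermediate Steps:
s = 3847/864 (s = 8 - 2*(-73/(-54) + 27/64) = 8 - 2*(-73*(-1/54) + 27*(1/64)) = 8 - 2*(73/54 + 27/64) = 8 - 2*3065/1728 = 8 - 3065/864 = 3847/864 ≈ 4.4525)
q(T) = 0
s + (4 + q(-5)*0)*159 = 3847/864 + (4 + 0*0)*159 = 3847/864 + (4 + 0)*159 = 3847/864 + 4*159 = 3847/864 + 636 = 553351/864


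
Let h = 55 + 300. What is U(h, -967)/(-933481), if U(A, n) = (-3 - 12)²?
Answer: -225/933481 ≈ -0.00024103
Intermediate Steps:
h = 355
U(A, n) = 225 (U(A, n) = (-15)² = 225)
U(h, -967)/(-933481) = 225/(-933481) = 225*(-1/933481) = -225/933481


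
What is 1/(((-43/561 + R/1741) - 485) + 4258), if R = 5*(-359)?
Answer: 976701/3684011015 ≈ 0.00026512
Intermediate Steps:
R = -1795
1/(((-43/561 + R/1741) - 485) + 4258) = 1/(((-43/561 - 1795/1741) - 485) + 4258) = 1/((-1081858/976701 - 485) + 4258) = 1/(-474781843/976701 + 4258) = 1/(3684011015/976701) = 976701/3684011015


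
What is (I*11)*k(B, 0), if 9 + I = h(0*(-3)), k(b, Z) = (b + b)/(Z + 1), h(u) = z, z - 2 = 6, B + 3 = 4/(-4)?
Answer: 88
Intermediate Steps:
B = -4 (B = -3 + 4/(-4) = -3 + 4*(-¼) = -3 - 1 = -4)
z = 8 (z = 2 + 6 = 8)
h(u) = 8
k(b, Z) = 2*b/(1 + Z) (k(b, Z) = (2*b)/(1 + Z) = 2*b/(1 + Z))
I = -1 (I = -9 + 8 = -1)
(I*11)*k(B, 0) = (-1*11)*(2*(-4)/(1 + 0)) = -22*(-4)/1 = -22*(-4) = -11*(-8) = 88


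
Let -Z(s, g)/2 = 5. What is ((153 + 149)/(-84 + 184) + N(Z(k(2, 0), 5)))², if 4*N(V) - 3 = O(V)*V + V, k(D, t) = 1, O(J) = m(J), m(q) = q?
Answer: 6901129/10000 ≈ 690.11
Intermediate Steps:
O(J) = J
Z(s, g) = -10 (Z(s, g) = -2*5 = -10)
N(V) = ¾ + V/4 + V²/4 (N(V) = ¾ + (V*V + V)/4 = ¾ + (V² + V)/4 = ¾ + (V + V²)/4 = ¾ + (V/4 + V²/4) = ¾ + V/4 + V²/4)
((153 + 149)/(-84 + 184) + N(Z(k(2, 0), 5)))² = ((153 + 149)/(-84 + 184) + (¾ + (¼)*(-10) + (¼)*(-10)²))² = (302/100 + (¾ - 5/2 + (¼)*100))² = (302*(1/100) + (¾ - 5/2 + 25))² = (151/50 + 93/4)² = (2627/100)² = 6901129/10000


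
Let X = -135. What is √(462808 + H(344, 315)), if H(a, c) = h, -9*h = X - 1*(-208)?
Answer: √4165199/3 ≈ 680.29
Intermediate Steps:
h = -73/9 (h = -(-135 - 1*(-208))/9 = -(-135 + 208)/9 = -⅑*73 = -73/9 ≈ -8.1111)
H(a, c) = -73/9
√(462808 + H(344, 315)) = √(462808 - 73/9) = √(4165199/9) = √4165199/3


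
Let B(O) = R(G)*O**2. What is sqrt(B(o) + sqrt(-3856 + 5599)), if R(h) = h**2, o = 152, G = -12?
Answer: sqrt(3326976 + sqrt(1743)) ≈ 1824.0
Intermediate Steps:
B(O) = 144*O**2 (B(O) = (-12)**2*O**2 = 144*O**2)
sqrt(B(o) + sqrt(-3856 + 5599)) = sqrt(144*152**2 + sqrt(-3856 + 5599)) = sqrt(144*23104 + sqrt(1743)) = sqrt(3326976 + sqrt(1743))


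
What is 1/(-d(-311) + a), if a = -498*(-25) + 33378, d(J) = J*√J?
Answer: 45828/2130285815 - 311*I*√311/2130285815 ≈ 2.1513e-5 - 2.5746e-6*I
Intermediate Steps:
d(J) = J^(3/2)
a = 45828 (a = 12450 + 33378 = 45828)
1/(-d(-311) + a) = 1/(-(-311)^(3/2) + 45828) = 1/(-(-311)*I*√311 + 45828) = 1/(311*I*√311 + 45828) = 1/(45828 + 311*I*√311)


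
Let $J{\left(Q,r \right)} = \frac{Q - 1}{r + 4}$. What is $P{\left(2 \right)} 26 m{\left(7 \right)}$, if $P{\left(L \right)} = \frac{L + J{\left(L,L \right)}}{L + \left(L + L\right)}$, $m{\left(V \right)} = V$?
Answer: $\frac{1183}{18} \approx 65.722$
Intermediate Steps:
$J{\left(Q,r \right)} = \frac{-1 + Q}{4 + r}$
$P{\left(L \right)} = \frac{L + \frac{-1 + L}{4 + L}}{3 L}$ ($P{\left(L \right)} = \frac{L + \frac{-1 + L}{4 + L}}{L + \left(L + L\right)} = \frac{L + \frac{-1 + L}{4 + L}}{L + 2 L} = \frac{L + \frac{-1 + L}{4 + L}}{3 L}$)
$P{\left(2 \right)} 26 m{\left(7 \right)} = \frac{-1 + 2 + 2 \left(4 + 2\right)}{3 \cdot 2 \left(4 + 2\right)} 26 \cdot 7 = \frac{1}{3} \cdot \frac{1}{2} \cdot \frac{1}{6} \left(-1 + 2 + 2 \cdot 6\right) 26 \cdot 7 = \frac{1}{3} \cdot \frac{1}{2} \cdot \frac{1}{6} \left(-1 + 2 + 12\right) 26 \cdot 7 = \frac{1}{3} \cdot \frac{1}{2} \cdot \frac{1}{6} \cdot 13 \cdot 26 \cdot 7 = \frac{13}{36} \cdot 26 \cdot 7 = \frac{169}{18} \cdot 7 = \frac{1183}{18}$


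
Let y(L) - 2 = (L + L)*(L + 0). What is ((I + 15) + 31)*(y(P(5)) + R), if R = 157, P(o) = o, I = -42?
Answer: 836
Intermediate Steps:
y(L) = 2 + 2*L² (y(L) = 2 + (L + L)*(L + 0) = 2 + (2*L)*L = 2 + 2*L²)
((I + 15) + 31)*(y(P(5)) + R) = ((-42 + 15) + 31)*((2 + 2*5²) + 157) = (-27 + 31)*((2 + 2*25) + 157) = 4*((2 + 50) + 157) = 4*(52 + 157) = 4*209 = 836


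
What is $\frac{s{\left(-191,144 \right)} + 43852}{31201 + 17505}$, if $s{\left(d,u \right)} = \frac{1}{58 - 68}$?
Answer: $\frac{438519}{487060} \approx 0.90034$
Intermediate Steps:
$s{\left(d,u \right)} = - \frac{1}{10}$ ($s{\left(d,u \right)} = \frac{1}{-10} = - \frac{1}{10}$)
$\frac{s{\left(-191,144 \right)} + 43852}{31201 + 17505} = \frac{- \frac{1}{10} + 43852}{31201 + 17505} = \frac{438519}{10 \cdot 48706} = \frac{438519}{10} \cdot \frac{1}{48706} = \frac{438519}{487060}$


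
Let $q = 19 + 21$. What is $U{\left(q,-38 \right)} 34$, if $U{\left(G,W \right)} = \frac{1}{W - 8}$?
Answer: $- \frac{17}{23} \approx -0.73913$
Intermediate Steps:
$q = 40$
$U{\left(G,W \right)} = \frac{1}{-8 + W}$
$U{\left(q,-38 \right)} 34 = \frac{1}{-8 - 38} \cdot 34 = \frac{1}{-46} \cdot 34 = \left(- \frac{1}{46}\right) 34 = - \frac{17}{23}$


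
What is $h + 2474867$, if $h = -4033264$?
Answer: $-1558397$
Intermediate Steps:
$h + 2474867 = -4033264 + 2474867 = -1558397$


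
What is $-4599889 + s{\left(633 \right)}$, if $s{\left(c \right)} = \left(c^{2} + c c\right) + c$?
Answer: $-3797878$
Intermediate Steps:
$s{\left(c \right)} = c + 2 c^{2}$ ($s{\left(c \right)} = \left(c^{2} + c^{2}\right) + c = 2 c^{2} + c = c + 2 c^{2}$)
$-4599889 + s{\left(633 \right)} = -4599889 + 633 \left(1 + 2 \cdot 633\right) = -4599889 + 633 \left(1 + 1266\right) = -4599889 + 633 \cdot 1267 = -4599889 + 802011 = -3797878$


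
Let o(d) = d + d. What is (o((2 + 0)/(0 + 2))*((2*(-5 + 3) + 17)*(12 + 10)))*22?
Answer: 12584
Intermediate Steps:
o(d) = 2*d
(o((2 + 0)/(0 + 2))*((2*(-5 + 3) + 17)*(12 + 10)))*22 = ((2*((2 + 0)/(0 + 2)))*((2*(-5 + 3) + 17)*(12 + 10)))*22 = ((2*(2/2))*((2*(-2) + 17)*22))*22 = ((2*(2*(½)))*((-4 + 17)*22))*22 = ((2*1)*(13*22))*22 = (2*286)*22 = 572*22 = 12584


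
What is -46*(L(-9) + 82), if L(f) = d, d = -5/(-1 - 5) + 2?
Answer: -11707/3 ≈ -3902.3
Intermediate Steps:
d = 17/6 (d = -5/(-6) + 2 = -1/6*(-5) + 2 = 5/6 + 2 = 17/6 ≈ 2.8333)
L(f) = 17/6
-46*(L(-9) + 82) = -46*(17/6 + 82) = -46*509/6 = -11707/3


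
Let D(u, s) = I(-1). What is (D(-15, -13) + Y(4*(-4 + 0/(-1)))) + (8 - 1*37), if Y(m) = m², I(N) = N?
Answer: 226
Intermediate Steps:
D(u, s) = -1
(D(-15, -13) + Y(4*(-4 + 0/(-1)))) + (8 - 1*37) = (-1 + (4*(-4 + 0/(-1)))²) + (8 - 1*37) = (-1 + (4*(-4 + 0*(-1)))²) + (8 - 37) = (-1 + (4*(-4 + 0))²) - 29 = (-1 + (4*(-4))²) - 29 = (-1 + (-16)²) - 29 = (-1 + 256) - 29 = 255 - 29 = 226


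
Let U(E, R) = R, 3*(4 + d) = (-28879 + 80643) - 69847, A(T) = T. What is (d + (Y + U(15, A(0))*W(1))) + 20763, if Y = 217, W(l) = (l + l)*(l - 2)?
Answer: 44845/3 ≈ 14948.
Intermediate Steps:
W(l) = 2*l*(-2 + l) (W(l) = (2*l)*(-2 + l) = 2*l*(-2 + l))
d = -18095/3 (d = -4 + ((-28879 + 80643) - 69847)/3 = -4 + (51764 - 69847)/3 = -4 + (⅓)*(-18083) = -4 - 18083/3 = -18095/3 ≈ -6031.7)
(d + (Y + U(15, A(0))*W(1))) + 20763 = (-18095/3 + (217 + 0*(2*1*(-2 + 1)))) + 20763 = (-18095/3 + (217 + 0*(2*1*(-1)))) + 20763 = (-18095/3 + (217 + 0*(-2))) + 20763 = (-18095/3 + (217 + 0)) + 20763 = (-18095/3 + 217) + 20763 = -17444/3 + 20763 = 44845/3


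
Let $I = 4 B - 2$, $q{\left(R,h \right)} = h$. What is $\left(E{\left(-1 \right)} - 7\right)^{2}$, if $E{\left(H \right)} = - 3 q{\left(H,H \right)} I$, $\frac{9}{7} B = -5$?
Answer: $\frac{32041}{9} \approx 3560.1$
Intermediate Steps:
$B = - \frac{35}{9}$ ($B = \frac{7}{9} \left(-5\right) = - \frac{35}{9} \approx -3.8889$)
$I = - \frac{158}{9}$ ($I = 4 \left(- \frac{35}{9}\right) - 2 = - \frac{140}{9} - 2 = - \frac{158}{9} \approx -17.556$)
$E{\left(H \right)} = \frac{158 H}{3}$ ($E{\left(H \right)} = - 3 H \left(- \frac{158}{9}\right) = \frac{158 H}{3}$)
$\left(E{\left(-1 \right)} - 7\right)^{2} = \left(\frac{158}{3} \left(-1\right) - 7\right)^{2} = \left(- \frac{158}{3} - 7\right)^{2} = \left(- \frac{179}{3}\right)^{2} = \frac{32041}{9}$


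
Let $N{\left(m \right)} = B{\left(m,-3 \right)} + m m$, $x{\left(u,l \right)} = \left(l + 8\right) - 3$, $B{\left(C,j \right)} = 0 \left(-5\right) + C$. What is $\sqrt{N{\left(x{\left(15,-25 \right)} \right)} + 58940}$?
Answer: $2 \sqrt{14830} \approx 243.56$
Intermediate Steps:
$B{\left(C,j \right)} = C$ ($B{\left(C,j \right)} = 0 + C = C$)
$x{\left(u,l \right)} = 5 + l$ ($x{\left(u,l \right)} = \left(8 + l\right) - 3 = 5 + l$)
$N{\left(m \right)} = m + m^{2}$ ($N{\left(m \right)} = m + m m = m + m^{2}$)
$\sqrt{N{\left(x{\left(15,-25 \right)} \right)} + 58940} = \sqrt{\left(5 - 25\right) \left(1 + \left(5 - 25\right)\right) + 58940} = \sqrt{- 20 \left(1 - 20\right) + 58940} = \sqrt{\left(-20\right) \left(-19\right) + 58940} = \sqrt{380 + 58940} = \sqrt{59320} = 2 \sqrt{14830}$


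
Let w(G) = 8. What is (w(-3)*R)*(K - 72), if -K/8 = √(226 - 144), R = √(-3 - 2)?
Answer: 64*I*√5*(-9 - √82) ≈ -2583.9*I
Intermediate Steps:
R = I*√5 (R = √(-5) = I*√5 ≈ 2.2361*I)
K = -8*√82 (K = -8*√(226 - 144) = -8*√82 ≈ -72.443)
(w(-3)*R)*(K - 72) = (8*(I*√5))*(-8*√82 - 72) = (8*I*√5)*(-72 - 8*√82) = 8*I*√5*(-72 - 8*√82)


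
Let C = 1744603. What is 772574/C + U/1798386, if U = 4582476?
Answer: 1563997940432/522911601793 ≈ 2.9909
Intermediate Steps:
772574/C + U/1798386 = 772574/1744603 + 4582476/1798386 = 772574*(1/1744603) + 4582476*(1/1798386) = 772574/1744603 + 763746/299731 = 1563997940432/522911601793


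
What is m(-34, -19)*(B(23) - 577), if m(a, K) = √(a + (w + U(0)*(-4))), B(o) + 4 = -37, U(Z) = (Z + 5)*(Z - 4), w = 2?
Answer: -2472*√3 ≈ -4281.6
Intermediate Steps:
U(Z) = (-4 + Z)*(5 + Z) (U(Z) = (5 + Z)*(-4 + Z) = (-4 + Z)*(5 + Z))
B(o) = -41 (B(o) = -4 - 37 = -41)
m(a, K) = √(82 + a) (m(a, K) = √(a + (2 + (-20 + 0 + 0²)*(-4))) = √(a + (2 + (-20 + 0 + 0)*(-4))) = √(a + (2 - 20*(-4))) = √(a + (2 + 80)) = √(a + 82) = √(82 + a))
m(-34, -19)*(B(23) - 577) = √(82 - 34)*(-41 - 577) = √48*(-618) = (4*√3)*(-618) = -2472*√3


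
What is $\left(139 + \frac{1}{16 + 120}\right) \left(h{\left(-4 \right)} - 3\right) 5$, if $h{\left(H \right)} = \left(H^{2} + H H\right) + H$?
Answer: $\frac{2363125}{136} \approx 17376.0$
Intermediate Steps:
$h{\left(H \right)} = H + 2 H^{2}$ ($h{\left(H \right)} = \left(H^{2} + H^{2}\right) + H = 2 H^{2} + H = H + 2 H^{2}$)
$\left(139 + \frac{1}{16 + 120}\right) \left(h{\left(-4 \right)} - 3\right) 5 = \left(139 + \frac{1}{16 + 120}\right) \left(- 4 \left(1 + 2 \left(-4\right)\right) - 3\right) 5 = \left(139 + \frac{1}{136}\right) \left(- 4 \left(1 - 8\right) - 3\right) 5 = \left(139 + \frac{1}{136}\right) \left(\left(-4\right) \left(-7\right) - 3\right) 5 = \frac{18905 \left(28 - 3\right) 5}{136} = \frac{18905 \cdot 25 \cdot 5}{136} = \frac{18905}{136} \cdot 125 = \frac{2363125}{136}$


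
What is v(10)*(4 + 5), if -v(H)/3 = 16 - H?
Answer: -162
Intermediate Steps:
v(H) = -48 + 3*H (v(H) = -3*(16 - H) = -48 + 3*H)
v(10)*(4 + 5) = (-48 + 3*10)*(4 + 5) = (-48 + 30)*9 = -18*9 = -162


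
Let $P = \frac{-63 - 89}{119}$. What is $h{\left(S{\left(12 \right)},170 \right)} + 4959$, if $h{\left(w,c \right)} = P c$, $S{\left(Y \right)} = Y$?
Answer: $\frac{33193}{7} \approx 4741.9$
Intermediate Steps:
$P = - \frac{152}{119}$ ($P = \left(-63 - 89\right) \frac{1}{119} = \left(-152\right) \frac{1}{119} = - \frac{152}{119} \approx -1.2773$)
$h{\left(w,c \right)} = - \frac{152 c}{119}$
$h{\left(S{\left(12 \right)},170 \right)} + 4959 = \left(- \frac{152}{119}\right) 170 + 4959 = - \frac{1520}{7} + 4959 = \frac{33193}{7}$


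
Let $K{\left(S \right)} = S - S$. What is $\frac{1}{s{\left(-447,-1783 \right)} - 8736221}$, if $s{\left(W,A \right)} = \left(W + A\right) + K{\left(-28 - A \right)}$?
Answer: $- \frac{1}{8738451} \approx -1.1444 \cdot 10^{-7}$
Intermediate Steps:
$K{\left(S \right)} = 0$
$s{\left(W,A \right)} = A + W$ ($s{\left(W,A \right)} = \left(W + A\right) + 0 = \left(A + W\right) + 0 = A + W$)
$\frac{1}{s{\left(-447,-1783 \right)} - 8736221} = \frac{1}{\left(-1783 - 447\right) - 8736221} = \frac{1}{-2230 - 8736221} = \frac{1}{-8738451} = - \frac{1}{8738451}$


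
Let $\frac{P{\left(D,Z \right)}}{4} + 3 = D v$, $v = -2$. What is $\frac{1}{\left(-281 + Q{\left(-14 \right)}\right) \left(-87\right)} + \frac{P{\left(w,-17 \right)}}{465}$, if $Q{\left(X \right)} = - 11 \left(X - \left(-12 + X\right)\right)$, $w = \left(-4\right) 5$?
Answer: $\frac{590917}{1856435} \approx 0.31831$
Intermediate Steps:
$w = -20$
$Q{\left(X \right)} = -132$ ($Q{\left(X \right)} = \left(-11\right) 12 = -132$)
$P{\left(D,Z \right)} = -12 - 8 D$ ($P{\left(D,Z \right)} = -12 + 4 D \left(-2\right) = -12 + 4 \left(- 2 D\right) = -12 - 8 D$)
$\frac{1}{\left(-281 + Q{\left(-14 \right)}\right) \left(-87\right)} + \frac{P{\left(w,-17 \right)}}{465} = \frac{1}{\left(-281 - 132\right) \left(-87\right)} + \frac{-12 - -160}{465} = \frac{1}{-413} \left(- \frac{1}{87}\right) + \left(-12 + 160\right) \frac{1}{465} = \left(- \frac{1}{413}\right) \left(- \frac{1}{87}\right) + 148 \cdot \frac{1}{465} = \frac{1}{35931} + \frac{148}{465} = \frac{590917}{1856435}$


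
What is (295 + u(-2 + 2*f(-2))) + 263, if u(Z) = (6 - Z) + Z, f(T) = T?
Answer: 564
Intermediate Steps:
u(Z) = 6
(295 + u(-2 + 2*f(-2))) + 263 = (295 + 6) + 263 = 301 + 263 = 564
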